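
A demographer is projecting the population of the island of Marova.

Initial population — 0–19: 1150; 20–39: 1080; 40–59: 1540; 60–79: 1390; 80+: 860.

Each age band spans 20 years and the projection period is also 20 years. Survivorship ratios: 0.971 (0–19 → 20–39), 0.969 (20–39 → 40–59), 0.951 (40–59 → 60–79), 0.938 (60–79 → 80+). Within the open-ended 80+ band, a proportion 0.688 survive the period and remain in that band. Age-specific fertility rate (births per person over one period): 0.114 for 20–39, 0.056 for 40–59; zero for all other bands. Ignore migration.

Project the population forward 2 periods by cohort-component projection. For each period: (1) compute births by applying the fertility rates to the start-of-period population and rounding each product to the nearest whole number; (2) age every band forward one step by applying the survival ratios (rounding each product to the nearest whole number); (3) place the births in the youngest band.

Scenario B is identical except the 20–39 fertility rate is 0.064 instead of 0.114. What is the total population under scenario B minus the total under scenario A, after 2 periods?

-108

Period 1:
Births: 1080 × 0.114 = 123 ; 1540 × 0.056 = 86 → total 209
20–39: 1150 × 0.971 = 1117
40–59: 1080 × 0.969 = 1047
60–79: 1540 × 0.951 = 1465
80+: 1390 × 0.938 + 860 × 0.688 = 1304 + 592 = 1896
→ [209, 1117, 1047, 1465, 1896]
Period 2:
Births: 1117 × 0.114 = 127 ; 1047 × 0.056 = 59 → total 186
20–39: 209 × 0.971 = 203
40–59: 1117 × 0.969 = 1082
60–79: 1047 × 0.951 = 996
80+: 1465 × 0.938 + 1896 × 0.688 = 1374 + 1304 = 2678
→ [186, 203, 1082, 996, 2678]
Scenario A total after 2 periods: 5145
Scenario B projection —
Period 1:
Births: 1080 × 0.064 = 69 ; 1540 × 0.056 = 86 → total 155
20–39: 1150 × 0.971 = 1117
40–59: 1080 × 0.969 = 1047
60–79: 1540 × 0.951 = 1465
80+: 1390 × 0.938 + 860 × 0.688 = 1304 + 592 = 1896
→ [155, 1117, 1047, 1465, 1896]
Period 2:
Births: 1117 × 0.064 = 71 ; 1047 × 0.056 = 59 → total 130
20–39: 155 × 0.971 = 151
40–59: 1117 × 0.969 = 1082
60–79: 1047 × 0.951 = 996
80+: 1465 × 0.938 + 1896 × 0.688 = 1374 + 1304 = 2678
→ [130, 151, 1082, 996, 2678]
Scenario B total after 2 periods: 5037
Difference B − A = 5037 − 5145 = -108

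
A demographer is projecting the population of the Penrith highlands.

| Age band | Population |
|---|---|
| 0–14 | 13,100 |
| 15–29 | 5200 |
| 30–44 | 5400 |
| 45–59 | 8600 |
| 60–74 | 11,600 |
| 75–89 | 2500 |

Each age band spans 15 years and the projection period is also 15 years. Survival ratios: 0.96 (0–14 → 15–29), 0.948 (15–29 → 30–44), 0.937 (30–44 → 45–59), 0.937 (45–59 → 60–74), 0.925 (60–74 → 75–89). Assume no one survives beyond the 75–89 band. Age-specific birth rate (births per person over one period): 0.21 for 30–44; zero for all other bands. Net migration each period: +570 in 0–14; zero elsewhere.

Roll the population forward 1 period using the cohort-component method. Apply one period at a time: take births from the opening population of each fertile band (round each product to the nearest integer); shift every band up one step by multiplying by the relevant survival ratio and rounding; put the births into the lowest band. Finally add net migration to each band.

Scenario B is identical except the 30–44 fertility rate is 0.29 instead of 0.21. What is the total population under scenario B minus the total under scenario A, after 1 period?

432

Period 1.
Births: 5400 * 0.21 = 1134
15–29: 13100 * 0.96 = 12576
30–44: 5200 * 0.948 = 4930
45–59: 5400 * 0.937 = 5060
60–74: 8600 * 0.937 = 8058
75–89: 11600 * 0.925 = 10730
Net migration: 0–14 + 570 → 1704
Population now: 0–14=1704, 15–29=12576, 30–44=4930, 45–59=5060, 60–74=8058, 75–89=10730
Scenario A total after 1 period: 43058
Scenario B projection —
Period 1.
Births: 5400 * 0.29 = 1566
15–29: 13100 * 0.96 = 12576
30–44: 5200 * 0.948 = 4930
45–59: 5400 * 0.937 = 5060
60–74: 8600 * 0.937 = 8058
75–89: 11600 * 0.925 = 10730
Net migration: 0–14 + 570 → 2136
Population now: 0–14=2136, 15–29=12576, 30–44=4930, 45–59=5060, 60–74=8058, 75–89=10730
Scenario B total after 1 period: 43490
Difference B − A = 43490 − 43058 = 432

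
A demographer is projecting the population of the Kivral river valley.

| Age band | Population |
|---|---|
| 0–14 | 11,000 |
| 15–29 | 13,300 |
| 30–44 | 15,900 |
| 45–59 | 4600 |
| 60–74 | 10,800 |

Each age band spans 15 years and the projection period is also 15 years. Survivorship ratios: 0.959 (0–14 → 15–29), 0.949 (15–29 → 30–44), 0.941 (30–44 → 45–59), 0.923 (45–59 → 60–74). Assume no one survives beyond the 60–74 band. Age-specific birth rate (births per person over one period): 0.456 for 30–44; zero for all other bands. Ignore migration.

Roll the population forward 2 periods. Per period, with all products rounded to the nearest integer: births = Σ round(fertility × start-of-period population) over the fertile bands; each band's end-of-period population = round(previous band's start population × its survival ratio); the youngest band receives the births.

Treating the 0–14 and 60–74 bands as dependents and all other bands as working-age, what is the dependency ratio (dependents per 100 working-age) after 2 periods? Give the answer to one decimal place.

Period 1:
Births: 15900 × 0.456 = 7250
15–29: 11000 × 0.959 = 10549
30–44: 13300 × 0.949 = 12622
45–59: 15900 × 0.941 = 14962
60–74: 4600 × 0.923 = 4246
→ [7250, 10549, 12622, 14962, 4246]
Period 2:
Births: 12622 × 0.456 = 5756
15–29: 7250 × 0.959 = 6953
30–44: 10549 × 0.949 = 10011
45–59: 12622 × 0.941 = 11877
60–74: 14962 × 0.923 = 13810
→ [5756, 6953, 10011, 11877, 13810]
Dependents (band 0–14 + band 60–74) = 5756 + 13810 = 19566; working-age = 28841; ratio = 19566/28841 × 100 = 67.8

67.8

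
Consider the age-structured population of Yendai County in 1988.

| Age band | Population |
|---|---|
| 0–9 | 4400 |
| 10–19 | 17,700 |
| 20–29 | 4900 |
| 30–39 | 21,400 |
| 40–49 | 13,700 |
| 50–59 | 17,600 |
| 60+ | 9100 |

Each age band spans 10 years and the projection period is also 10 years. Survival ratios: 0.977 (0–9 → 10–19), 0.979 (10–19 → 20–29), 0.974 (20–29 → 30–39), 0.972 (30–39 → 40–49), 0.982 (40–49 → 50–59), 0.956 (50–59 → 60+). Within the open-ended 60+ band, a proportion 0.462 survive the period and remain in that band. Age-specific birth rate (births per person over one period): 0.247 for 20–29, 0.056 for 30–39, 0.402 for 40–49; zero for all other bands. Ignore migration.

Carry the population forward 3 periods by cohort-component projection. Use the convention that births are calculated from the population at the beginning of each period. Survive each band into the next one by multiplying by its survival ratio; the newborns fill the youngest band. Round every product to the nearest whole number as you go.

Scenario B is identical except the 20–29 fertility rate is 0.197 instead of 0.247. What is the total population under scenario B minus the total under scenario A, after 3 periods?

[period 1]
Births: 4900 × 0.247 = 1210 ; 21400 × 0.056 = 1198 ; 13700 × 0.402 = 5507 → total 7915
10–19: 4400 × 0.977 = 4299
20–29: 17700 × 0.979 = 17328
30–39: 4900 × 0.974 = 4773
40–49: 21400 × 0.972 = 20801
50–59: 13700 × 0.982 = 13453
60+: 17600 × 0.956 + 9100 × 0.462 = 16826 + 4204 = 21030
End of period: [7915, 4299, 17328, 4773, 20801, 13453, 21030]
[period 2]
Births: 17328 × 0.247 = 4280 ; 4773 × 0.056 = 267 ; 20801 × 0.402 = 8362 → total 12909
10–19: 7915 × 0.977 = 7733
20–29: 4299 × 0.979 = 4209
30–39: 17328 × 0.974 = 16877
40–49: 4773 × 0.972 = 4639
50–59: 20801 × 0.982 = 20427
60+: 13453 × 0.956 + 21030 × 0.462 = 12861 + 9716 = 22577
End of period: [12909, 7733, 4209, 16877, 4639, 20427, 22577]
[period 3]
Births: 4209 × 0.247 = 1040 ; 16877 × 0.056 = 945 ; 4639 × 0.402 = 1865 → total 3850
10–19: 12909 × 0.977 = 12612
20–29: 7733 × 0.979 = 7571
30–39: 4209 × 0.974 = 4100
40–49: 16877 × 0.972 = 16404
50–59: 4639 × 0.982 = 4555
60+: 20427 × 0.956 + 22577 × 0.462 = 19528 + 10431 = 29959
End of period: [3850, 12612, 7571, 4100, 16404, 4555, 29959]
Scenario A total after 3 periods: 79051
Scenario B projection —
[period 1]
Births: 4900 × 0.197 = 965 ; 21400 × 0.056 = 1198 ; 13700 × 0.402 = 5507 → total 7670
10–19: 4400 × 0.977 = 4299
20–29: 17700 × 0.979 = 17328
30–39: 4900 × 0.974 = 4773
40–49: 21400 × 0.972 = 20801
50–59: 13700 × 0.982 = 13453
60+: 17600 × 0.956 + 9100 × 0.462 = 16826 + 4204 = 21030
End of period: [7670, 4299, 17328, 4773, 20801, 13453, 21030]
[period 2]
Births: 17328 × 0.197 = 3414 ; 4773 × 0.056 = 267 ; 20801 × 0.402 = 8362 → total 12043
10–19: 7670 × 0.977 = 7494
20–29: 4299 × 0.979 = 4209
30–39: 17328 × 0.974 = 16877
40–49: 4773 × 0.972 = 4639
50–59: 20801 × 0.982 = 20427
60+: 13453 × 0.956 + 21030 × 0.462 = 12861 + 9716 = 22577
End of period: [12043, 7494, 4209, 16877, 4639, 20427, 22577]
[period 3]
Births: 4209 × 0.197 = 829 ; 16877 × 0.056 = 945 ; 4639 × 0.402 = 1865 → total 3639
10–19: 12043 × 0.977 = 11766
20–29: 7494 × 0.979 = 7337
30–39: 4209 × 0.974 = 4100
40–49: 16877 × 0.972 = 16404
50–59: 4639 × 0.982 = 4555
60+: 20427 × 0.956 + 22577 × 0.462 = 19528 + 10431 = 29959
End of period: [3639, 11766, 7337, 4100, 16404, 4555, 29959]
Scenario B total after 3 periods: 77760
Difference B − A = 77760 − 79051 = -1291

-1291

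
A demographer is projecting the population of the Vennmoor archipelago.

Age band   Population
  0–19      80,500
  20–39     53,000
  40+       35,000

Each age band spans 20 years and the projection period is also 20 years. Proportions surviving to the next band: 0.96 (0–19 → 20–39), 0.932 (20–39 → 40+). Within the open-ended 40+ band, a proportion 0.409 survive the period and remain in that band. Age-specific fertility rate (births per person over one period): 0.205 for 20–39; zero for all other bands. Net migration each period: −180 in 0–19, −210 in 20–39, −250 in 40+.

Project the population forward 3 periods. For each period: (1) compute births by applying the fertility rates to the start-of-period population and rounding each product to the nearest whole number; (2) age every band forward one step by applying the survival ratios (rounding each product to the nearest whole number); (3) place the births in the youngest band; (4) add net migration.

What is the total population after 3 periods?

65671

(Groups numbered youngest = 1 to oldest = 3.)
After projecting period 1:
Births: 53000 * 0.205 = 10865
Group 2: 80500 * 0.96 = 77280
Group 3: 53000 * 0.932 + 35000 * 0.409 = 49396 + 14315 = 63711
Net migration: Group 1 − 180 → 10685; Group 2 − 210 → 77070; Group 3 − 250 → 63461
End of period: [10685, 77070, 63461]
After projecting period 2:
Births: 77070 * 0.205 = 15799
Group 2: 10685 * 0.96 = 10258
Group 3: 77070 * 0.932 + 63461 * 0.409 = 71829 + 25956 = 97785
Net migration: Group 1 − 180 → 15619; Group 2 − 210 → 10048; Group 3 − 250 → 97535
End of period: [15619, 10048, 97535]
After projecting period 3:
Births: 10048 * 0.205 = 2060
Group 2: 15619 * 0.96 = 14994
Group 3: 10048 * 0.932 + 97535 * 0.409 = 9365 + 39892 = 49257
Net migration: Group 1 − 180 → 1880; Group 2 − 210 → 14784; Group 3 − 250 → 49007
End of period: [1880, 14784, 49007]
Total after period 3: 1880 + 14784 + 49007 = 65671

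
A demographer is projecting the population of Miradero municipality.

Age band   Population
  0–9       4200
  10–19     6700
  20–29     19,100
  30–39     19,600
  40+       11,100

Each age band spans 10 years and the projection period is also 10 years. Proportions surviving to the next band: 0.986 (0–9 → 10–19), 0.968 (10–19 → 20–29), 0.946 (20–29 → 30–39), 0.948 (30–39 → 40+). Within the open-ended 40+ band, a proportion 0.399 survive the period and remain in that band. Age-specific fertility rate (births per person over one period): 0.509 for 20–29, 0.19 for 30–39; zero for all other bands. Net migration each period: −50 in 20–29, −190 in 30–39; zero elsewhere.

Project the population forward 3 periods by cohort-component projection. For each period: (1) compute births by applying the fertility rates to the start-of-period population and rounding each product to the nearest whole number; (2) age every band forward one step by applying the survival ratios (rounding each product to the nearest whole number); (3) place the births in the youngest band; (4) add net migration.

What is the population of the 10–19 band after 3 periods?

[period 1]
Births: 19100 × 0.509 = 9722, 19600 × 0.19 = 3724 — total 13446
10–19: 4200 × 0.986 = 4141
20–29: 6700 × 0.968 = 6486
30–39: 19100 × 0.946 = 18069
40+: 19600 × 0.948 + 11100 × 0.399 = 18581 + 4429 = 23010
Net migration: 20–29 − 50 → 6436; 30–39 − 190 → 17879
Giving 13446 / 4141 / 6436 / 17879 / 23010.
[period 2]
Births: 6436 × 0.509 = 3276, 17879 × 0.19 = 3397 — total 6673
10–19: 13446 × 0.986 = 13258
20–29: 4141 × 0.968 = 4008
30–39: 6436 × 0.946 = 6088
40+: 17879 × 0.948 + 23010 × 0.399 = 16949 + 9181 = 26130
Net migration: 20–29 − 50 → 3958; 30–39 − 190 → 5898
Giving 6673 / 13258 / 3958 / 5898 / 26130.
[period 3]
Births: 3958 × 0.509 = 2015, 5898 × 0.19 = 1121 — total 3136
10–19: 6673 × 0.986 = 6580
20–29: 13258 × 0.968 = 12834
30–39: 3958 × 0.946 = 3744
40+: 5898 × 0.948 + 26130 × 0.399 = 5591 + 10426 = 16017
Net migration: 20–29 − 50 → 12784; 30–39 − 190 → 3554
Giving 3136 / 6580 / 12784 / 3554 / 16017.

6580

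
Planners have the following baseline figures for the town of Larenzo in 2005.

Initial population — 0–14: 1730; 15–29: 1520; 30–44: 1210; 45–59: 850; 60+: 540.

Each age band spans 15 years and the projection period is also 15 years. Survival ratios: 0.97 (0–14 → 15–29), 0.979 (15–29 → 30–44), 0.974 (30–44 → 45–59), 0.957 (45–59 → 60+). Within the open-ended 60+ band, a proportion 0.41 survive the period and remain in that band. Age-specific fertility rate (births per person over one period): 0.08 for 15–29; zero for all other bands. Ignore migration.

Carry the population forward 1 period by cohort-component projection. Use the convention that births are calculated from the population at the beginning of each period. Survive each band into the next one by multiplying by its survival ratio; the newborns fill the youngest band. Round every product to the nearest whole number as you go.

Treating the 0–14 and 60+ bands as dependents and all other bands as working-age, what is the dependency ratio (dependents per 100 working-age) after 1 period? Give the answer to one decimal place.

Let group 1 be 0–14 through group 5 = 60+.
Period 1:
Births: 1520 * 0.08 = 122
Group 2: 1730 * 0.97 = 1678
Group 3: 1520 * 0.979 = 1488
Group 4: 1210 * 0.974 = 1179
Group 5: 850 * 0.957 + 540 * 0.41 = 813 + 221 = 1034
Giving 122 / 1678 / 1488 / 1179 / 1034.
Dependents (band 0–14 + band 60+) = 122 + 1034 = 1156; working-age = 4345; ratio = 1156/4345 × 100 = 26.6

26.6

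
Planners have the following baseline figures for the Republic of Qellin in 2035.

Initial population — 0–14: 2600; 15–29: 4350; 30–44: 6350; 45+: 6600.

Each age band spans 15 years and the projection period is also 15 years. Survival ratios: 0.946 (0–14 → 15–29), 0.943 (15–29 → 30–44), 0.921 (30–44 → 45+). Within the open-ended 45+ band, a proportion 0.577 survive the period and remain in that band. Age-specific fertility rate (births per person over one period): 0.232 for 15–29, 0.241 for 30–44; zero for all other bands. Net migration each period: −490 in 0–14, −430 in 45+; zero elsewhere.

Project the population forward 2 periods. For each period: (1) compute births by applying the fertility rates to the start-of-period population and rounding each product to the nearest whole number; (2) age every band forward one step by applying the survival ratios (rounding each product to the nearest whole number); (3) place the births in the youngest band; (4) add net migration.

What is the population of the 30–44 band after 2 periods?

Numbering the groups 1..4 from youngest to oldest:
After projecting period 1:
Births: 4350 × 0.232 = 1009 ; 6350 × 0.241 = 1530 → 2539
Group 2: 2600 × 0.946 = 2460
Group 3: 4350 × 0.943 = 4102
Group 4: 6350 × 0.921 + 6600 × 0.577 = 5848 + 3808 = 9656
Net migration: Group 1 − 490 → 2049; Group 4 − 430 → 9226
→ [2049, 2460, 4102, 9226]
After projecting period 2:
Births: 2460 × 0.232 = 571 ; 4102 × 0.241 = 989 → 1560
Group 2: 2049 × 0.946 = 1938
Group 3: 2460 × 0.943 = 2320
Group 4: 4102 × 0.921 + 9226 × 0.577 = 3778 + 5323 = 9101
Net migration: Group 1 − 490 → 1070; Group 4 − 430 → 8671
→ [1070, 1938, 2320, 8671]

2320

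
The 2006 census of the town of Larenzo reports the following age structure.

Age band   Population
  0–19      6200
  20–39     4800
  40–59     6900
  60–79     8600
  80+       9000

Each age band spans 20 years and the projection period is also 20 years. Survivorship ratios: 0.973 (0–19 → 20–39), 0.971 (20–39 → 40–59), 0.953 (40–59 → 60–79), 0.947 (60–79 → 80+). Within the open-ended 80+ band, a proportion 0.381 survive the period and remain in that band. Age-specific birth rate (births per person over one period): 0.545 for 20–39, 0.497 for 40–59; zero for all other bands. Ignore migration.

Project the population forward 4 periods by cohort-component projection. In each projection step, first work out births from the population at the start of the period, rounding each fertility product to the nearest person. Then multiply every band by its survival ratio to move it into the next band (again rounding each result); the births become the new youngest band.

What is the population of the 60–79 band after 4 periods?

(Bands numbered youngest = 1 to oldest = 5.)
Period 1:
Births: 4800 × 0.545 = 2616  |  6900 × 0.497 = 3429 — total 6045
Band 2: 6200 × 0.973 = 6033
Band 3: 4800 × 0.971 = 4661
Band 4: 6900 × 0.953 = 6576
Band 5: 8600 × 0.947 + 9000 × 0.381 = 8144 + 3429 = 11573
Population now: 0–19=6045, 20–39=6033, 40–59=4661, 60–79=6576, 80+=11573
Period 2:
Births: 6033 × 0.545 = 3288  |  4661 × 0.497 = 2317 — total 5605
Band 2: 6045 × 0.973 = 5882
Band 3: 6033 × 0.971 = 5858
Band 4: 4661 × 0.953 = 4442
Band 5: 6576 × 0.947 + 11573 × 0.381 = 6227 + 4409 = 10636
Population now: 0–19=5605, 20–39=5882, 40–59=5858, 60–79=4442, 80+=10636
Period 3:
Births: 5882 × 0.545 = 3206  |  5858 × 0.497 = 2911 — total 6117
Band 2: 5605 × 0.973 = 5454
Band 3: 5882 × 0.971 = 5711
Band 4: 5858 × 0.953 = 5583
Band 5: 4442 × 0.947 + 10636 × 0.381 = 4207 + 4052 = 8259
Population now: 0–19=6117, 20–39=5454, 40–59=5711, 60–79=5583, 80+=8259
Period 4:
Births: 5454 × 0.545 = 2972  |  5711 × 0.497 = 2838 — total 5810
Band 2: 6117 × 0.973 = 5952
Band 3: 5454 × 0.971 = 5296
Band 4: 5711 × 0.953 = 5443
Band 5: 5583 × 0.947 + 8259 × 0.381 = 5287 + 3147 = 8434
Population now: 0–19=5810, 20–39=5952, 40–59=5296, 60–79=5443, 80+=8434

5443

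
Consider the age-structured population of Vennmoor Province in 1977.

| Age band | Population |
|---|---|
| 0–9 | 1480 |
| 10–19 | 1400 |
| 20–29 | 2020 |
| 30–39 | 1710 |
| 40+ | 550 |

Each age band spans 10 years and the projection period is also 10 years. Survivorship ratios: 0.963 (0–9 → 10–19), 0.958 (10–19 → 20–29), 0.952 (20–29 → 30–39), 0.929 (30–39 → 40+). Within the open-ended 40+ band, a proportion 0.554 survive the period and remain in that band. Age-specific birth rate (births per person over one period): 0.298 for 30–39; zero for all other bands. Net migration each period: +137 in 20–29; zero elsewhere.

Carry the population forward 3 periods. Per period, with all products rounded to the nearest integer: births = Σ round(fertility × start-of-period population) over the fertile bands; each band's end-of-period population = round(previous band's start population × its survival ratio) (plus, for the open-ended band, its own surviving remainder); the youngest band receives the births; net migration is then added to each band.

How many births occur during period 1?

510

[period 1]
Births: 1710 * 0.298 = 510
10–19: 1480 * 0.963 = 1425
20–29: 1400 * 0.958 = 1341
30–39: 2020 * 0.952 = 1923
40+: 1710 * 0.929 + 550 * 0.554 = 1589 + 305 = 1894
Net migration: 20–29 + 137 → 1478
→ [510, 1425, 1478, 1923, 1894]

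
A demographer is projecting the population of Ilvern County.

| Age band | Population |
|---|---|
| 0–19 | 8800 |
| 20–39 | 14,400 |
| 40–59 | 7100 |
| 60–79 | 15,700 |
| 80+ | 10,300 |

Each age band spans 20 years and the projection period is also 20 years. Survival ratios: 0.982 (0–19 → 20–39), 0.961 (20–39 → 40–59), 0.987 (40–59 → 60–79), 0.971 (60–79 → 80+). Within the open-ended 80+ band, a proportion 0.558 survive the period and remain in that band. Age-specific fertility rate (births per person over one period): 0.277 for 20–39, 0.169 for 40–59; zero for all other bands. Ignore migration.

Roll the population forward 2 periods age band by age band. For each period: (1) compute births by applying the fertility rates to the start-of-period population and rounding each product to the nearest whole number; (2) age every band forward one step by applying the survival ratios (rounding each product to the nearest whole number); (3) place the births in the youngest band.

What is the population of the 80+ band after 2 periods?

[period 1]
Births: 14400 × 0.277 = 3989, 7100 × 0.169 = 1200 → total 5189
20–39: 8800 × 0.982 = 8642
40–59: 14400 × 0.961 = 13838
60–79: 7100 × 0.987 = 7008
80+: 15700 × 0.971 + 10300 × 0.558 = 15245 + 5747 = 20992
→ [5189, 8642, 13838, 7008, 20992]
[period 2]
Births: 8642 × 0.277 = 2394, 13838 × 0.169 = 2339 → total 4733
20–39: 5189 × 0.982 = 5096
40–59: 8642 × 0.961 = 8305
60–79: 13838 × 0.987 = 13658
80+: 7008 × 0.971 + 20992 × 0.558 = 6805 + 11714 = 18519
→ [4733, 5096, 8305, 13658, 18519]

18519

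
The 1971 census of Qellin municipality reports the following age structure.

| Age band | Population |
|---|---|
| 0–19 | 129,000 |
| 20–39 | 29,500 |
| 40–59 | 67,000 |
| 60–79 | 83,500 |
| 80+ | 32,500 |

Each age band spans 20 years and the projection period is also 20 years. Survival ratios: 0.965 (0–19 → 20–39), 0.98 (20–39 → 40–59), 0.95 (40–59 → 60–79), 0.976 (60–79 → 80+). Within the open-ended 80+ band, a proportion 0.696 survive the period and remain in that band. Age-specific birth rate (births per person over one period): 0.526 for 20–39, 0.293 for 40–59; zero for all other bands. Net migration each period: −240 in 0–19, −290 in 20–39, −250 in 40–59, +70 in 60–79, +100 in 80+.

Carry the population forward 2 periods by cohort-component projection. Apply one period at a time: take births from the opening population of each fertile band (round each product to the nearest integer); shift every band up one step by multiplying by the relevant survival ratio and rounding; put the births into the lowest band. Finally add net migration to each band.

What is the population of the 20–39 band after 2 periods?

33396

Numbering the groups 1..5 from youngest to oldest:
[period 1]
Births: 29500 * 0.526 = 15517  |  67000 * 0.293 = 19631 — total 35148
Group 2: 129000 * 0.965 = 124485
Group 3: 29500 * 0.98 = 28910
Group 4: 67000 * 0.95 = 63650
Group 5: 83500 * 0.976 + 32500 * 0.696 = 81496 + 22620 = 104116
Net migration: Group 1 − 240 → 34908; Group 2 − 290 → 124195; Group 3 − 250 → 28660; Group 4 + 70 → 63720; Group 5 + 100 → 104216
Giving 34908 / 124195 / 28660 / 63720 / 104216.
[period 2]
Births: 124195 * 0.526 = 65327  |  28660 * 0.293 = 8397 — total 73724
Group 2: 34908 * 0.965 = 33686
Group 3: 124195 * 0.98 = 121711
Group 4: 28660 * 0.95 = 27227
Group 5: 63720 * 0.976 + 104216 * 0.696 = 62191 + 72534 = 134725
Net migration: Group 1 − 240 → 73484; Group 2 − 290 → 33396; Group 3 − 250 → 121461; Group 4 + 70 → 27297; Group 5 + 100 → 134825
Giving 73484 / 33396 / 121461 / 27297 / 134825.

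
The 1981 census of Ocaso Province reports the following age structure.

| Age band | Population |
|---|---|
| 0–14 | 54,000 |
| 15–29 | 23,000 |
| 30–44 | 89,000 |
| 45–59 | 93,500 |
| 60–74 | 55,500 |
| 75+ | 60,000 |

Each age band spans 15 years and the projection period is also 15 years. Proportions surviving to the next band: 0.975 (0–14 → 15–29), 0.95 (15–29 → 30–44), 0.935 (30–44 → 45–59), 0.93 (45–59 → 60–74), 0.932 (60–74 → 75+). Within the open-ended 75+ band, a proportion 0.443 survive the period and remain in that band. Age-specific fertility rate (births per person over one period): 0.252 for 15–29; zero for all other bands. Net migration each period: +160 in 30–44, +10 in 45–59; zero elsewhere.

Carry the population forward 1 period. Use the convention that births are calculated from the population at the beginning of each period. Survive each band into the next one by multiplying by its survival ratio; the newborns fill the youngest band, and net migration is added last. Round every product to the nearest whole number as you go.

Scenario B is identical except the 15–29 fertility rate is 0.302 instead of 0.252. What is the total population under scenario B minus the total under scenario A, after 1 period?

1150

— Period 1 —
Births: 23000 × 0.252 = 5796
15–29: 54000 × 0.975 = 52650
30–44: 23000 × 0.95 = 21850
45–59: 89000 × 0.935 = 83215
60–74: 93500 × 0.93 = 86955
75+: 55500 × 0.932 + 60000 × 0.443 = 51726 + 26580 = 78306
Net migration: 30–44 + 160 → 22010; 45–59 + 10 → 83225
Giving 5796 / 52650 / 22010 / 83225 / 86955 / 78306.
Scenario A total after 1 period: 328942
Scenario B projection —
— Period 1 —
Births: 23000 × 0.302 = 6946
15–29: 54000 × 0.975 = 52650
30–44: 23000 × 0.95 = 21850
45–59: 89000 × 0.935 = 83215
60–74: 93500 × 0.93 = 86955
75+: 55500 × 0.932 + 60000 × 0.443 = 51726 + 26580 = 78306
Net migration: 30–44 + 160 → 22010; 45–59 + 10 → 83225
Giving 6946 / 52650 / 22010 / 83225 / 86955 / 78306.
Scenario B total after 1 period: 330092
Difference B − A = 330092 − 328942 = 1150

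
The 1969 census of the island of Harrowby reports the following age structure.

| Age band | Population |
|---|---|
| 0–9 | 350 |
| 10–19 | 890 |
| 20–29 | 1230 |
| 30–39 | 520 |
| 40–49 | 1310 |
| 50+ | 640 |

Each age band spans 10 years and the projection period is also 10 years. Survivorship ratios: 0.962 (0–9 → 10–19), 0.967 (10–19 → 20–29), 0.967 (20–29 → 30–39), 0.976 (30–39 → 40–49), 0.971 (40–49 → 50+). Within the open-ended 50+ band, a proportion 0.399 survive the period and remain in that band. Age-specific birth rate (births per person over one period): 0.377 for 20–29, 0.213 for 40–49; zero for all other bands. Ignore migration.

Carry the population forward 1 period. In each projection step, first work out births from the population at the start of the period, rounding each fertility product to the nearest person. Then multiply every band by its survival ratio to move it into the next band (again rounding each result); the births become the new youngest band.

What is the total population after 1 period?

(Bands numbered youngest = 1 to oldest = 6.)
— Period 1 —
Births: 1230 × 0.377 = 464  |  1310 × 0.213 = 279 → 743
Band 2: 350 × 0.962 = 337
Band 3: 890 × 0.967 = 861
Band 4: 1230 × 0.967 = 1189
Band 5: 520 × 0.976 = 508
Band 6: 1310 × 0.971 + 640 × 0.399 = 1272 + 255 = 1527
Giving 743 / 337 / 861 / 1189 / 508 / 1527.
Total after period 1: 743 + 337 + 861 + 1189 + 508 + 1527 = 5165

5165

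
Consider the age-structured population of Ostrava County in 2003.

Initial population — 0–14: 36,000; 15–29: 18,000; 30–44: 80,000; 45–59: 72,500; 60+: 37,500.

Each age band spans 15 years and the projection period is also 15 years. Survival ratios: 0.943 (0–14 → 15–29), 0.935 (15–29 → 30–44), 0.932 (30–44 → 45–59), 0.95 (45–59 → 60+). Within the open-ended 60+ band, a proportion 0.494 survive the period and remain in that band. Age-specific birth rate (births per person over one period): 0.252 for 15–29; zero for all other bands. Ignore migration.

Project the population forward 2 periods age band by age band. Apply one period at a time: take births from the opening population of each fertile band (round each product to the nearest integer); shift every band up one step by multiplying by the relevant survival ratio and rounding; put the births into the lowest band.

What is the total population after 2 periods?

Let group 1 be 0–14 through group 5 = 60+.
After projecting period 1:
Births: 18000 × 0.252 = 4536
Group 2: 36000 × 0.943 = 33948
Group 3: 18000 × 0.935 = 16830
Group 4: 80000 × 0.932 = 74560
Group 5: 72500 × 0.95 + 37500 × 0.494 = 68875 + 18525 = 87400
→ [4536, 33948, 16830, 74560, 87400]
After projecting period 2:
Births: 33948 × 0.252 = 8555
Group 2: 4536 × 0.943 = 4277
Group 3: 33948 × 0.935 = 31741
Group 4: 16830 × 0.932 = 15686
Group 5: 74560 × 0.95 + 87400 × 0.494 = 70832 + 43176 = 114008
→ [8555, 4277, 31741, 15686, 114008]
Total after period 2: 8555 + 4277 + 31741 + 15686 + 114008 = 174267

174267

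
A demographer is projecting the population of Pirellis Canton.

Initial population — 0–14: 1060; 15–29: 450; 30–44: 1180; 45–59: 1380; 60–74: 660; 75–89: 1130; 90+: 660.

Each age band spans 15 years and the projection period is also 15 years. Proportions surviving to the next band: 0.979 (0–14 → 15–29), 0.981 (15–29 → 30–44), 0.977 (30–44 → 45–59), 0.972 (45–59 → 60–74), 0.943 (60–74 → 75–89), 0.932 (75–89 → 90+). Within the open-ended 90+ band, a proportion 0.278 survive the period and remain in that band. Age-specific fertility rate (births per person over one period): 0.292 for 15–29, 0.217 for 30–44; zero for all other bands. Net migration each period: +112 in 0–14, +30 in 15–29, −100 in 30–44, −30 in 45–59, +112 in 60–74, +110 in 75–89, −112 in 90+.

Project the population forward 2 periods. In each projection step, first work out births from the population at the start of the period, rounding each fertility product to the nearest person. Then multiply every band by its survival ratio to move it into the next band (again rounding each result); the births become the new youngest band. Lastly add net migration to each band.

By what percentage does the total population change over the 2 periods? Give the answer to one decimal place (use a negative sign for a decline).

-10.5

Call the bands 1 to 7, youngest first.
Period 1:
Births: 450 × 0.292 = 131  |  1180 × 0.217 = 256 — total 387
Band 2: 1060 × 0.979 = 1038
Band 3: 450 × 0.981 = 441
Band 4: 1180 × 0.977 = 1153
Band 5: 1380 × 0.972 = 1341
Band 6: 660 × 0.943 = 622
Band 7: 1130 × 0.932 + 660 × 0.278 = 1053 + 183 = 1236
Net migration: Band 1 + 112 → 499; Band 2 + 30 → 1068; Band 3 − 100 → 341; Band 4 − 30 → 1123; Band 5 + 112 → 1453; Band 6 + 110 → 732; Band 7 − 112 → 1124
End of period: [499, 1068, 341, 1123, 1453, 732, 1124]
Period 2:
Births: 1068 × 0.292 = 312  |  341 × 0.217 = 74 — total 386
Band 2: 499 × 0.979 = 489
Band 3: 1068 × 0.981 = 1048
Band 4: 341 × 0.977 = 333
Band 5: 1123 × 0.972 = 1092
Band 6: 1453 × 0.943 = 1370
Band 7: 732 × 0.932 + 1124 × 0.278 = 682 + 312 = 994
Net migration: Band 1 + 112 → 498; Band 2 + 30 → 519; Band 3 − 100 → 948; Band 4 − 30 → 303; Band 5 + 112 → 1204; Band 6 + 110 → 1480; Band 7 − 112 → 882
End of period: [498, 519, 948, 303, 1204, 1480, 882]
Total: 6520 → 5834; change = -686; percentage change = -10.5%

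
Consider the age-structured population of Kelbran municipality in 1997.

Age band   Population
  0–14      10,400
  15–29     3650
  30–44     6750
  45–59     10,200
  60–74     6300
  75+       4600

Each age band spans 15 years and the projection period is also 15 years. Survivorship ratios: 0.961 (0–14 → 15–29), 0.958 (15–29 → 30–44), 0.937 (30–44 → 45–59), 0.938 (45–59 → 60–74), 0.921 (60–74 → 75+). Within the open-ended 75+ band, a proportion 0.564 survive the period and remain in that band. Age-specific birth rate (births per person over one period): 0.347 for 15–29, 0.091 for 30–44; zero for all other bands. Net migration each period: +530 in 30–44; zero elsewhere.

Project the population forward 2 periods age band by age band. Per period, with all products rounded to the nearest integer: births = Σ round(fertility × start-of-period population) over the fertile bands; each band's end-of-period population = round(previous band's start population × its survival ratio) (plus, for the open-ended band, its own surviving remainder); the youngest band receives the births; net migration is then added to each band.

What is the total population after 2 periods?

Period 1:
Births: 3650 * 0.347 = 1267 ; 6750 * 0.091 = 614 → 1881
15–29: 10400 * 0.961 = 9994
30–44: 3650 * 0.958 = 3497
45–59: 6750 * 0.937 = 6325
60–74: 10200 * 0.938 = 9568
75+: 6300 * 0.921 + 4600 * 0.564 = 5802 + 2594 = 8396
Net migration: 30–44 + 530 → 4027
Population now: 0–14=1881, 15–29=9994, 30–44=4027, 45–59=6325, 60–74=9568, 75+=8396
Period 2:
Births: 9994 * 0.347 = 3468 ; 4027 * 0.091 = 366 → 3834
15–29: 1881 * 0.961 = 1808
30–44: 9994 * 0.958 = 9574
45–59: 4027 * 0.937 = 3773
60–74: 6325 * 0.938 = 5933
75+: 9568 * 0.921 + 8396 * 0.564 = 8812 + 4735 = 13547
Net migration: 30–44 + 530 → 10104
Population now: 0–14=3834, 15–29=1808, 30–44=10104, 45–59=3773, 60–74=5933, 75+=13547
Total after period 2: 3834 + 1808 + 10104 + 3773 + 5933 + 13547 = 38999

38999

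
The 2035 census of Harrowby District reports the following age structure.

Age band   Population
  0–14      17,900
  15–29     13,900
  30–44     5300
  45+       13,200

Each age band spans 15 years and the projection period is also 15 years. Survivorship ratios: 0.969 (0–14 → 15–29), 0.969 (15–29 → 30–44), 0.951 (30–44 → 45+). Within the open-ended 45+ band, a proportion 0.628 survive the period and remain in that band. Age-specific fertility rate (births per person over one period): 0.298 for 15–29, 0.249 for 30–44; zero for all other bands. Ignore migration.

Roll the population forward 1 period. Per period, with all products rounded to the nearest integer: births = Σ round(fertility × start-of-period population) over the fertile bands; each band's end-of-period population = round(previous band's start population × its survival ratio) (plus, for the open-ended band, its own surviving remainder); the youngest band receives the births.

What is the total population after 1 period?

[period 1]
Births: 13900 * 0.298 = 4142, 5300 * 0.249 = 1320 — total 5462
15–29: 17900 * 0.969 = 17345
30–44: 13900 * 0.969 = 13469
45+: 5300 * 0.951 + 13200 * 0.628 = 5040 + 8290 = 13330
End of period: [5462, 17345, 13469, 13330]
Total after period 1: 5462 + 17345 + 13469 + 13330 = 49606

49606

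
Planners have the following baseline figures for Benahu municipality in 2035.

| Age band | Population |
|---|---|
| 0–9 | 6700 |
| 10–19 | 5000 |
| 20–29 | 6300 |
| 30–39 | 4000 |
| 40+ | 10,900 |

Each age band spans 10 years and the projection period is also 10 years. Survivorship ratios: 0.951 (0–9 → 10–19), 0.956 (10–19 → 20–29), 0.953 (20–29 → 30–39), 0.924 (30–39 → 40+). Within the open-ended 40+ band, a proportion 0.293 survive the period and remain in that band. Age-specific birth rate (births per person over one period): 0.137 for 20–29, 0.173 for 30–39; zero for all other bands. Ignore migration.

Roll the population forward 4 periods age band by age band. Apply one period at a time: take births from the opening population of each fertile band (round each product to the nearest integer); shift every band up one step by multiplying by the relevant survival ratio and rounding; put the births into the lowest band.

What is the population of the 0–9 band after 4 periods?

Period 1.
Births: 6300 × 0.137 = 863  |  4000 × 0.173 = 692 ⇒ total 1555
10–19: 6700 × 0.951 = 6372
20–29: 5000 × 0.956 = 4780
30–39: 6300 × 0.953 = 6004
40+: 4000 × 0.924 + 10900 × 0.293 = 3696 + 3194 = 6890
→ [1555, 6372, 4780, 6004, 6890]
Period 2.
Births: 4780 × 0.137 = 655  |  6004 × 0.173 = 1039 ⇒ total 1694
10–19: 1555 × 0.951 = 1479
20–29: 6372 × 0.956 = 6092
30–39: 4780 × 0.953 = 4555
40+: 6004 × 0.924 + 6890 × 0.293 = 5548 + 2019 = 7567
→ [1694, 1479, 6092, 4555, 7567]
Period 3.
Births: 6092 × 0.137 = 835  |  4555 × 0.173 = 788 ⇒ total 1623
10–19: 1694 × 0.951 = 1611
20–29: 1479 × 0.956 = 1414
30–39: 6092 × 0.953 = 5806
40+: 4555 × 0.924 + 7567 × 0.293 = 4209 + 2217 = 6426
→ [1623, 1611, 1414, 5806, 6426]
Period 4.
Births: 1414 × 0.137 = 194  |  5806 × 0.173 = 1004 ⇒ total 1198
10–19: 1623 × 0.951 = 1543
20–29: 1611 × 0.956 = 1540
30–39: 1414 × 0.953 = 1348
40+: 5806 × 0.924 + 6426 × 0.293 = 5365 + 1883 = 7248
→ [1198, 1543, 1540, 1348, 7248]

1198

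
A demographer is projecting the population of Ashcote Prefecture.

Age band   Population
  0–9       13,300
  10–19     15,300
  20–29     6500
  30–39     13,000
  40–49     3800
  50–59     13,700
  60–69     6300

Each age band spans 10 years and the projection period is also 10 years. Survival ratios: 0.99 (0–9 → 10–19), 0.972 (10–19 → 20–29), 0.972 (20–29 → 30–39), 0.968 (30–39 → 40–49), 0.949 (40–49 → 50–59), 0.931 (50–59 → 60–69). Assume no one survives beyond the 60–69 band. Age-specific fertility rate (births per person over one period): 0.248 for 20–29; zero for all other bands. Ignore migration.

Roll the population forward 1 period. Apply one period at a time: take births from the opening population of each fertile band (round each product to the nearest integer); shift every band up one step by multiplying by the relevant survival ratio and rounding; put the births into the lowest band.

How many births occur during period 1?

After projecting period 1:
Births: 6500 × 0.248 = 1612
10–19: 13300 × 0.99 = 13167
20–29: 15300 × 0.972 = 14872
30–39: 6500 × 0.972 = 6318
40–49: 13000 × 0.968 = 12584
50–59: 3800 × 0.949 = 3606
60–69: 13700 × 0.931 = 12755
Population now: 0–9=1612, 10–19=13167, 20–29=14872, 30–39=6318, 40–49=12584, 50–59=3606, 60–69=12755

1612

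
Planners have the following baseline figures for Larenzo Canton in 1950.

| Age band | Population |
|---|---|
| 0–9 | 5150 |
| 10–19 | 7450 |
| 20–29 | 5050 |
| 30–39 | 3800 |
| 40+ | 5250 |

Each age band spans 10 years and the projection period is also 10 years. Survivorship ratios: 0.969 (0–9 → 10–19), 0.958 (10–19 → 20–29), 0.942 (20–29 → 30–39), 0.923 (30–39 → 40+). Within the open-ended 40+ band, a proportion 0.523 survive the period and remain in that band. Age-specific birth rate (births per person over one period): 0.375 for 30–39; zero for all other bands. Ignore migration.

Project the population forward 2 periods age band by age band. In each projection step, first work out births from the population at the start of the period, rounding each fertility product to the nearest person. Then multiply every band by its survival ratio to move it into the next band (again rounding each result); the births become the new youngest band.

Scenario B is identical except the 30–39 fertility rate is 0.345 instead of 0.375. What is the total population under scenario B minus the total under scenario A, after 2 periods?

-254

Call the groups 1 to 5, youngest first.
Period 1.
Births: 3800 × 0.375 = 1425
Group 2: 5150 × 0.969 = 4990
Group 3: 7450 × 0.958 = 7137
Group 4: 5050 × 0.942 = 4757
Group 5: 3800 × 0.923 + 5250 × 0.523 = 3507 + 2746 = 6253
→ [1425, 4990, 7137, 4757, 6253]
Period 2.
Births: 4757 × 0.375 = 1784
Group 2: 1425 × 0.969 = 1381
Group 3: 4990 × 0.958 = 4780
Group 4: 7137 × 0.942 = 6723
Group 5: 4757 × 0.923 + 6253 × 0.523 = 4391 + 3270 = 7661
→ [1784, 1381, 4780, 6723, 7661]
Scenario A total after 2 periods: 22329
Scenario B projection —
Period 1.
Births: 3800 × 0.345 = 1311
Group 2: 5150 × 0.969 = 4990
Group 3: 7450 × 0.958 = 7137
Group 4: 5050 × 0.942 = 4757
Group 5: 3800 × 0.923 + 5250 × 0.523 = 3507 + 2746 = 6253
→ [1311, 4990, 7137, 4757, 6253]
Period 2.
Births: 4757 × 0.345 = 1641
Group 2: 1311 × 0.969 = 1270
Group 3: 4990 × 0.958 = 4780
Group 4: 7137 × 0.942 = 6723
Group 5: 4757 × 0.923 + 6253 × 0.523 = 4391 + 3270 = 7661
→ [1641, 1270, 4780, 6723, 7661]
Scenario B total after 2 periods: 22075
Difference B − A = 22075 − 22329 = -254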